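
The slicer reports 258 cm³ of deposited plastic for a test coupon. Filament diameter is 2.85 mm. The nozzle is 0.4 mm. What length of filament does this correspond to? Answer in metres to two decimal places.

40.44 m

Cross-section of 2.85 mm filament: π·(2.85/2)² = 6.3794 mm².
L = 258000 mm³ / 6.3794 mm² = 40442.67 mm, i.e. 40.44 m.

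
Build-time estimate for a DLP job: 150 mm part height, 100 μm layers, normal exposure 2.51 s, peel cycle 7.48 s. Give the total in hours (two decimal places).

Layer count = ceil(150 / 0.1) = 1500.
Each layer takes = 2.51 + 7.48 = 9.99 s.
Build time: 1500 × 9.99 s = 14985 s, i.e. 4.16 hours.

4.16 hours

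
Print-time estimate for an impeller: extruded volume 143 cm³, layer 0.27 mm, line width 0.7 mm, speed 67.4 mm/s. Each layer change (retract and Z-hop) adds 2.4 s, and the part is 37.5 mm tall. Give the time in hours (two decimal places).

Line area = 0.27 × 0.7 = 0.189 mm².
Path length: 143000 mm³ / 0.189 mm² → 756613.8 mm.
Time extruding = 756613.8 / 67.4 = 11225.7 s.
Number of layers: 37.5 / 0.27 → 139 (rounded up).
Non-print overhead: 139 × 2.4 → 333.6 s.
Altogether 11225.7 + 333.6 = 11559.3 s, i.e. 3.21 hours.

3.21 hours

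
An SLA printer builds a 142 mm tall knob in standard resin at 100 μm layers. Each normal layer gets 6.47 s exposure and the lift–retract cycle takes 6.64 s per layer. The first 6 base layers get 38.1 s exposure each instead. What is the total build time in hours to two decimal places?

Layers = ⌈142/0.1⌉ = 1420.
Bottom layers = 6 × (38.1 + 6.64), so 268.44 s.
Regular layers: 1414 × (6.47 + 6.64) → 18537.54 s.
Total = 268.44 + 18537.54 = 18805.98 s = 5.22 hours.

5.22 hours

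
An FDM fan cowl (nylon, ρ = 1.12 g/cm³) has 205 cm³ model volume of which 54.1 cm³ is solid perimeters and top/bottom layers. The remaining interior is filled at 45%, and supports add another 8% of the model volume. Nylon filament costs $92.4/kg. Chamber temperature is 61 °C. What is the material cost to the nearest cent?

Interior volume = 205 − 54.1 = 150.9 cm³.
Infill volume = 0.45 × 150.9, so 67.905 cm³.
Support = 0.08 × 205, so 16.4 cm³.
Total printed volume: 54.1 + 67.905 + 16.4 → 138.405 cm³.
Mass: 138.405 × 1.12 → 155.0136 g.
At $92.4/kg: 155.0136/1000 × 92.4 = $14.32.

$14.32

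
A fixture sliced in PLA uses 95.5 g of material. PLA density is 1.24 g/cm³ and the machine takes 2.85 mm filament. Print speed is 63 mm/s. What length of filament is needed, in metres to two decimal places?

Extruded volume: 95.5/1.24 = 77.0161 cm³ (77016.1 mm³).
Cross-section of 2.85 mm filament: π·(2.85/2)² = 6.3794 mm².
Length = 77016.1 / 6.3794 = 12072.62 mm = 12.07 m.

12.07 m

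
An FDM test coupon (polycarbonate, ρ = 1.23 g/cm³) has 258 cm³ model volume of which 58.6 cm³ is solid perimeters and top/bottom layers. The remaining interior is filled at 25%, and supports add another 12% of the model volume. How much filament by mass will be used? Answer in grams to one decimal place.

Infill region = 258 − 58.6, so 199.4 cm³.
Infill volume = 0.25 × 199.4, so 49.85 cm³.
Support = 0.12 × 258, so 30.96 cm³.
Total extruded = 58.6 + 49.85 + 30.96 = 139.41 cm³.
Mass = 139.41 × 1.23, so 171.4743 g.

171.5 g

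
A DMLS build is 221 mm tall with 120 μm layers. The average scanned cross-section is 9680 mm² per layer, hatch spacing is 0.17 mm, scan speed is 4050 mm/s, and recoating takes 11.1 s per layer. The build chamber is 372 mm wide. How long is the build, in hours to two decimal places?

12.87 hours

Number of layers: 221 / 0.12 → 1842 (rounded up).
Scan path per layer: 9680 / 0.17 → 56941.2 mm.
Scan time per layer = 56941.2 / 4050 = 14.0596 s.
Layer cycle = 14.0596 + 11.1 = 25.1596 s.
Total: 1842 × 25.1596 s = 46343.9832 s → 12.87 hours.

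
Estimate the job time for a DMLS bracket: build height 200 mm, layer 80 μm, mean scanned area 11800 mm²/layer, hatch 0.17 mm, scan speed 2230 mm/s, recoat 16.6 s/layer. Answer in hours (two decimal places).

33.14 hours

Layer count = ceil(200 / 0.08) = 2500.
Scan path per layer = 11800 / 0.17, so 69411.8 mm.
Per-layer scan time: 69411.8 / 2230 → 31.1264 s.
Layer cycle = 31.1264 + 16.6, so 47.7264 s.
2500 layers × 47.7264 s/layer = 119316 s, i.e. 33.14 hours.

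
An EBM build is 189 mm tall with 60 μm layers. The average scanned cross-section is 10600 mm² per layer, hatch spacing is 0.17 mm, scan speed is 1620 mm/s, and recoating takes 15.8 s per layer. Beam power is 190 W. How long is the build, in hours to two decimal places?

Layer count = ceil(189 / 0.06) = 3150.
Hatch length per layer = 10600 / 0.17, so 62352.9 mm.
Beam time per layer: 62352.9 / 1620 → 38.4894 s.
Layer cycle = 38.4894 + 15.8, so 54.2894 s.
Build time = 3150 × 54.2894 = 171011.61 s = 47.50 hours.

47.50 hours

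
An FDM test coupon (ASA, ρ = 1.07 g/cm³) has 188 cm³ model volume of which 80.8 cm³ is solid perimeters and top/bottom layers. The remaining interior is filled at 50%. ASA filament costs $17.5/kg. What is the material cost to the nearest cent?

$2.52

Volume inside the shell = 188 − 80.8, so 107.2 cm³.
Deposited infill = 0.50 × 107.2, so 53.6 cm³.
Total printed volume = 80.8 + 53.6, so 134.4 cm³.
Mass: 134.4 × 1.07 → 143.808 g.
At $17.5/kg: 143.808/1000 × 17.5 = $2.52.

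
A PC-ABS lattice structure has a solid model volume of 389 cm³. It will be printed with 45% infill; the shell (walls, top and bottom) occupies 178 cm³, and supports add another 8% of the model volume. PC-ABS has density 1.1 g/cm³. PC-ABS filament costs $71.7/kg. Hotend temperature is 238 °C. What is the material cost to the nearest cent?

Interior volume = 389 − 178, so 211 cm³.
Infill deposited: 0.45 × 211 → 94.95 cm³.
Support = 0.08 × 389 = 31.12 cm³.
Total printed volume: 178 + 94.95 + 31.12 → 304.07 cm³.
Mass: 304.07 × 1.1 → 334.477 g.
At $71.7/kg: 334.477/1000 × 71.7 = $23.98.

$23.98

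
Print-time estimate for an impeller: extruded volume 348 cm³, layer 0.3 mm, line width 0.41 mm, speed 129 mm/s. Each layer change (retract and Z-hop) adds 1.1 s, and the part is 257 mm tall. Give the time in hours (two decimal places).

6.35 hours

Extrusion cross-section = 0.3 × 0.41, so 0.123 mm².
Path length: 348000 mm³ / 0.123 mm² → 2829268.3 mm.
Extrusion time: 2829268.3 / 129 → 21932.3 s.
Number of layers: 257 / 0.3 → 857 (rounded up).
Non-print overhead = 857 × 1.1, so 942.7 s.
Total = 21932.3 + 942.7 = 22875 s = 6.35 hours.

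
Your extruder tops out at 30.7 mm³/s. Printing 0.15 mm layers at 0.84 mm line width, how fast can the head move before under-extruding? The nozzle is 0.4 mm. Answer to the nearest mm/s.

244 mm/s

Extrusion cross-section = 0.15 × 0.84 = 0.126 mm².
v_max = Q/A = 30.7/0.126 = 243.65 mm/s → 244 mm/s.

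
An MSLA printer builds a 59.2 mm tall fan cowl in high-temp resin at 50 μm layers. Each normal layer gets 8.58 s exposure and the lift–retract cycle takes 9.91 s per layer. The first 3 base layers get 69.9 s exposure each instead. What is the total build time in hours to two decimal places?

6.13 hours

Number of layers: 59.2 / 0.05 → 1184 (rounded up).
Base layers = 3 × (69.9 + 9.91) = 239.43 s.
Regular layers: 1181 × (8.58 + 9.91) → 21836.69 s.
Sum: 239.43 + 21836.69 = 22076.12 s → 6.13 hours.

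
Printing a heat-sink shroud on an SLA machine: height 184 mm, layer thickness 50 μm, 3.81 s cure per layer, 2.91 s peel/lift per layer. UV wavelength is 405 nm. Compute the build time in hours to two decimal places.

6.87 hours

Layer count = ceil(184 / 0.05) = 3680.
Each layer takes = 3.81 + 2.91, so 6.72 s.
Build time: 3680 × 6.72 s = 24729.6 s, i.e. 6.87 hours.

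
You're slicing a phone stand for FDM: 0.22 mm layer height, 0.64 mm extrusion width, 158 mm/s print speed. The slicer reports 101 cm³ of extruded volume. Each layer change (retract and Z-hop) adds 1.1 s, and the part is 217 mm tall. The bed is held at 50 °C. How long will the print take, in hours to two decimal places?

1.56 hours

Line area: 0.22 × 0.64 → 0.1408 mm².
Toolpath length = 101 cm³ / 0.1408 mm² = 101000 / 0.1408 = 717329.5 mm.
Print-move time: 717329.5 / 158 → 4540.1 s.
Layers = ⌈217/0.22⌉ = 987.
Z-hop total = 987 × 1.1 = 1085.7 s.
Altogether 4540.1 + 1085.7 = 5625.8 s, i.e. 1.56 hours.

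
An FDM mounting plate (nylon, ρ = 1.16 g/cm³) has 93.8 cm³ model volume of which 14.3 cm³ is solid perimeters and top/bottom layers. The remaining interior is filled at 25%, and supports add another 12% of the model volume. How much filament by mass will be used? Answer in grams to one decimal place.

52.7 g

Infill region = 93.8 − 14.3, so 79.5 cm³.
Infill volume = 0.25 × 79.5 = 19.875 cm³.
Support = 0.12 × 93.8 = 11.256 cm³.
Total printed volume = 14.3 + 19.875 + 11.256 = 45.431 cm³.
Mass = 45.431 × 1.16 = 52.69996 g.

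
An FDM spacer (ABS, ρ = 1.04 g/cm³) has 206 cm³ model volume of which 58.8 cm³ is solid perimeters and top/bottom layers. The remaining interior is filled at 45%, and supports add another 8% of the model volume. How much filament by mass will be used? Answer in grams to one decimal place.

Interior volume: 206 − 58.8 → 147.2 cm³.
Infill volume = 0.45 × 147.2, so 66.24 cm³.
Support: 0.08 × 206 → 16.48 cm³.
Total printed volume = 58.8 + 66.24 + 16.48, so 141.52 cm³.
Mass = 141.52 × 1.04 = 147.1808 g.

147.2 g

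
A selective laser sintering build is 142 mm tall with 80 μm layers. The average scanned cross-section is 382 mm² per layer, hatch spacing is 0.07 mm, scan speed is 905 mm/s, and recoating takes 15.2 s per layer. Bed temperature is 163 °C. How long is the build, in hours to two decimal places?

10.47 hours

Layers = ⌈142/0.08⌉ = 1775.
Per-layer scan distance = 382 / 0.07, so 5457.1 mm.
Laser time per layer = 5457.1 / 905, so 6.0299 s.
Layer cycle = 6.0299 + 15.2 = 21.2299 s.
Total: 1775 × 21.2299 s = 37683.0725 s → 10.47 hours.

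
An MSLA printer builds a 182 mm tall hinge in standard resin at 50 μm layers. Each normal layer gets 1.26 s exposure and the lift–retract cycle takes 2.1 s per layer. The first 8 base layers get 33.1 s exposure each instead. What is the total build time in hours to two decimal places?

Layers = ⌈182/0.05⌉ = 3640.
Bottom layers = 8 × (33.1 + 2.1), so 281.6 s.
Remaining layers: 3632 × (1.26 + 2.1) → 12203.52 s.
Sum: 281.6 + 12203.52 = 12485.12 s → 3.47 hours.

3.47 hours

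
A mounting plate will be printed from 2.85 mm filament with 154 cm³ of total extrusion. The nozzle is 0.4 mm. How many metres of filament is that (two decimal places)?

24.14 m

Filament cross-section = π × (2.85/2)² = 6.3794 mm².
L = 154000 mm³ / 6.3794 mm² = 24140.2 mm, i.e. 24.14 m.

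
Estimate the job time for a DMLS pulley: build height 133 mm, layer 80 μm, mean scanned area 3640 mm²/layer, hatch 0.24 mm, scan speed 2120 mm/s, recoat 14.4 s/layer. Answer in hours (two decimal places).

9.96 hours

Layer count = ceil(133 / 0.08) = 1663.
Per-layer scan distance: 3640 / 0.24 → 15166.7 mm.
Scan time per layer = 15166.7 / 2120 = 7.1541 s.
Per-layer time: 7.1541 + 14.4 → 21.5541 s.
1663 layers × 21.5541 s/layer = 35844.4683 s, i.e. 9.96 hours.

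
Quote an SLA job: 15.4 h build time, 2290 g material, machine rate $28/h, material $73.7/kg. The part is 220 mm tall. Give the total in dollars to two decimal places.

$599.97

Machine-time cost = 28 × 15.4 = $431.20.
Feedstock cost = 73.7 × 2290/1000 = $168.773.
Total = 431.20 + 168.773 = 599.973 ≈ $599.97.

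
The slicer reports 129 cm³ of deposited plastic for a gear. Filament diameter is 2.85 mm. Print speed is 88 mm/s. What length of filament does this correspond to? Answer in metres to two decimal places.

20.22 m

Cross-section of 2.85 mm filament: π·(2.85/2)² = 6.3794 mm².
Length = 129 cm³ / 6.3794 mm² = 129000 / 6.3794 = 20221.34 mm = 20.22 m.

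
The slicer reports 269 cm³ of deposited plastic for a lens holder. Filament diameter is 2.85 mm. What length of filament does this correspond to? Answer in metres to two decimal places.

A = π r² = π × 1.425² = 6.3794 mm².
Length = 269 cm³ / 6.3794 mm² = 269000 / 6.3794 = 42166.97 mm = 42.17 m.

42.17 m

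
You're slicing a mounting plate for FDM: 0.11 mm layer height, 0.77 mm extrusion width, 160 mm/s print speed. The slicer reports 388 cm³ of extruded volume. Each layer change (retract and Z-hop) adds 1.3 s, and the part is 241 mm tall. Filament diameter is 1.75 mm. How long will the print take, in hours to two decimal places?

Extrusion cross-section = 0.11 × 0.77 = 0.0847 mm².
Toolpath length = 388 cm³ / 0.0847 mm² = 388000 / 0.0847 = 4580873.7 mm.
Print-move time = 4580873.7 / 160 = 28630.5 s.
Number of layers: 241 / 0.11 → 2191 (rounded up).
Non-print overhead = 2191 × 1.3, so 2848.3 s.
Total = 28630.5 + 2848.3 = 31478.8 s = 8.74 hours.

8.74 hours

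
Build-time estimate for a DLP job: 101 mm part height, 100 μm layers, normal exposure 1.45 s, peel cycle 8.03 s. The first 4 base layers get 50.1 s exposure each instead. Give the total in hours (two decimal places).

Layer count = ceil(101 / 0.1) = 1010.
Base layers = 4 × (50.1 + 8.03), so 232.52 s.
Remaining layers = 1006 × (1.45 + 8.03) = 9536.88 s.
Sum: 232.52 + 9536.88 = 9769.4 s → 2.71 hours.

2.71 hours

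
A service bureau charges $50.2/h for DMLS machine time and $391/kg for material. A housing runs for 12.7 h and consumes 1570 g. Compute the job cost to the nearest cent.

$1251.41

Machine cost = 50.2 × 12.7, so $637.54.
Material cost = 391 × 1570/1000 = $613.87.
Total = 637.54 + 613.87 = $1251.41.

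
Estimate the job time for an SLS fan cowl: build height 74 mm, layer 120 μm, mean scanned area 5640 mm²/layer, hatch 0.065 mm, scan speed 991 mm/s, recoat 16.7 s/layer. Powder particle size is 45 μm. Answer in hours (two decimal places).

Layers = ⌈74/0.12⌉ = 617.
Hatch length per layer: 5640 / 0.065 → 86769.2 mm.
Laser time per layer = 86769.2 / 991, so 87.5572 s.
Time per layer = 87.5572 + 16.7, so 104.2572 s.
Build time = 617 × 104.2572 = 64326.6924 s = 17.87 hours.

17.87 hours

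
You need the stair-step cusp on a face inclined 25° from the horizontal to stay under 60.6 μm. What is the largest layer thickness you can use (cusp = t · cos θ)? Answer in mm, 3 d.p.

0.067 mm

cos(25°) = 0.9063; t_max = 0.0606/0.9063 = 0.067 mm.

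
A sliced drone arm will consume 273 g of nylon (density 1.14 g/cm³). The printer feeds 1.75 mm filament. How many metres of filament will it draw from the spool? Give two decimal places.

99.56 m

Volume = 273 g / 1.14 g·cm⁻³ = 239.4737 cm³ = 239473.7 mm³.
A = π r² = π × 0.875² = 2.4053 mm².
Length = 239473.7 / 2.4053 = 99560.84 mm = 99.56 m.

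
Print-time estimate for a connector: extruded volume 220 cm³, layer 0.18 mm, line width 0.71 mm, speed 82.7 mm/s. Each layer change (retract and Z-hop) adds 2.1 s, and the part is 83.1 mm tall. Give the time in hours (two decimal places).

6.05 hours

Extrusion cross-section = 0.18 × 0.71, so 0.1278 mm².
Path length: 220000 mm³ / 0.1278 mm² → 1721439.7 mm.
Print-move time: 1721439.7 / 82.7 → 20815.5 s.
Number of layers: 83.1 / 0.18 → 462 (rounded up).
Non-print overhead: 462 × 2.1 → 970.2 s.
Total = 20815.5 + 970.2 = 21785.7 s = 6.05 hours.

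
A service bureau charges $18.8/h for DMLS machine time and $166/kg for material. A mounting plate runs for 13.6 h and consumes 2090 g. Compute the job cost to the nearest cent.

Machine cost: 18.8 × 13.6 → $255.68.
Material charge = 166 × 2090/1000 = $346.94.
Job cost: 255.68 + 346.94 = $602.62.

$602.62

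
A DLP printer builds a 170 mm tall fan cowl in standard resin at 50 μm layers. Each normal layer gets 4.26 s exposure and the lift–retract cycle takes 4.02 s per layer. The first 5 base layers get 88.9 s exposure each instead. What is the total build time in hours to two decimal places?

7.94 hours

Number of layers: 170 / 0.05 → 3400 (rounded up).
Bottom layers = 5 × (88.9 + 4.02) = 464.6 s.
Remaining layers = 3395 × (4.26 + 4.02), so 28110.6 s.
Total = 464.6 + 28110.6 = 28575.2 s = 7.94 hours.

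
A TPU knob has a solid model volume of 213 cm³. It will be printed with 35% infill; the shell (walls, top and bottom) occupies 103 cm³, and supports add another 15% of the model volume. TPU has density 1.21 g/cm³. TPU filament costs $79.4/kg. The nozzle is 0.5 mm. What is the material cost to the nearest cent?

Interior volume: 213 − 103 → 110 cm³.
Infill deposited: 0.35 × 110 → 38.5 cm³.
Support: 0.15 × 213 → 31.95 cm³.
Total extruded: 103 + 38.5 + 31.95 → 173.45 cm³.
Mass: 173.45 × 1.21 → 209.8745 g.
Cost = 209.8745 g / 1000 × $79.4/kg = $16.66.

$16.66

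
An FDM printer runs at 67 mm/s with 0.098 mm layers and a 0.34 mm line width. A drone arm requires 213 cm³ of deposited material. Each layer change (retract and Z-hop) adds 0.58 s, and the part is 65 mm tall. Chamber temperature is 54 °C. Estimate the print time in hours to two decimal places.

Extrusion cross-section = 0.098 × 0.34 = 0.03332 mm².
Total extruded path = 213000/0.03332 = 6392557 mm.
Time extruding = 6392557 / 67, so 95411.3 s.
Number of layers: 65 / 0.098 → 664 (rounded up).
Layer-change overhead: 664 × 0.58 → 385.12 s.
Total = 95411.3 + 385.12 = 95796.42 s = 26.61 hours.

26.61 hours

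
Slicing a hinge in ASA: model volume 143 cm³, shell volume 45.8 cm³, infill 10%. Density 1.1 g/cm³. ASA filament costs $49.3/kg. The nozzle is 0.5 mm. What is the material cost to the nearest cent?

Volume inside the shell = 143 − 45.8 = 97.2 cm³.
Infill volume = 0.10 × 97.2, so 9.72 cm³.
Total printed volume = 45.8 + 9.72 = 55.52 cm³.
Mass: 55.52 × 1.1 → 61.072 g.
Cost = 61.072 g / 1000 × $49.3/kg = $3.01.

$3.01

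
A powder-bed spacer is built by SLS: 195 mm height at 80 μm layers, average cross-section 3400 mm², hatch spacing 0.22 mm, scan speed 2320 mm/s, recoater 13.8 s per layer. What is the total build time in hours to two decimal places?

13.86 hours

Layer count = ceil(195 / 0.08) = 2438.
Hatch length per layer = 3400 / 0.22, so 15454.5 mm.
Scan time per layer = 15454.5 / 2320 = 6.6614 s.
Layer cycle: 6.6614 + 13.8 → 20.4614 s.
Total: 2438 × 20.4614 s = 49884.8932 s → 13.86 hours.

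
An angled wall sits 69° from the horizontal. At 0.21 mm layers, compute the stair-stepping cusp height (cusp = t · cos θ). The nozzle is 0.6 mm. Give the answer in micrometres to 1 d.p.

cos(69°) = 0.3584, so cusp = 0.21 × 0.3584 = 0.075264 mm → 75.3 μm.

75.3 μm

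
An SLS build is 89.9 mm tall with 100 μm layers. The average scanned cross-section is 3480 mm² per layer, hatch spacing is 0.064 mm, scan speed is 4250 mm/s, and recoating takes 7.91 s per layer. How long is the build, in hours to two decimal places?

Layers = ⌈89.9/0.1⌉ = 899.
Hatch length per layer = 3480 / 0.064, so 54375 mm.
Per-layer scan time: 54375 / 4250 → 12.7941 s.
Time per layer: 12.7941 + 7.91 → 20.7041 s.
Build time = 899 × 20.7041 = 18612.9859 s = 5.17 hours.

5.17 hours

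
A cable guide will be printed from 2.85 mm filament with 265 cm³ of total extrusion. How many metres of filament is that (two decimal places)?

Cross-section of 2.85 mm filament: π·(2.85/2)² = 6.3794 mm².
L = 265000 mm³ / 6.3794 mm² = 41539.96 mm, i.e. 41.54 m.

41.54 m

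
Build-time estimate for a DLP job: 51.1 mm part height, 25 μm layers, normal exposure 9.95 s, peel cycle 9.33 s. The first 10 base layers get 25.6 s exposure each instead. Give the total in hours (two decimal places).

Layer count = ceil(51.1 / 0.025) = 2044.
Bottom layers: 10 × (25.6 + 9.33) → 349.3 s.
Normal layers: 2034 × (9.95 + 9.33) → 39215.52 s.
Total = 349.3 + 39215.52 = 39564.82 s = 10.99 hours.

10.99 hours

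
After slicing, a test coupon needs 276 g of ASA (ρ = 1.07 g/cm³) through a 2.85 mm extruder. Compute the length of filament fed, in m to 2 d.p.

Volume = 276 g / 1.07 g·cm⁻³ = 257.9439 cm³ = 257943.9 mm³.
Filament cross-section = π × (2.85/2)² = 6.3794 mm².
Length = 257943.9 / 6.3794 = 40433.88 mm = 40.43 m.

40.43 m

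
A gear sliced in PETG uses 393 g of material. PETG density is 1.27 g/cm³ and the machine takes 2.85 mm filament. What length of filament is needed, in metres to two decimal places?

Volume = 393 g / 1.27 g·cm⁻³ = 309.4488 cm³ = 309448.8 mm³.
Filament cross-section = π × (2.85/2)² = 6.3794 mm².
Length = 309448.8 / 6.3794 = 48507.51 mm = 48.51 m.

48.51 m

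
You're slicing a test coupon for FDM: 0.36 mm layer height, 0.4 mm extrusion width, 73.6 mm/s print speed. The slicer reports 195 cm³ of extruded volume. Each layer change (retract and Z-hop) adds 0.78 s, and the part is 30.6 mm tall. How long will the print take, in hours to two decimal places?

Bead cross-section = 0.36 × 0.4, so 0.144 mm².
Total extruded path = 195000/0.144 = 1354166.7 mm.
Print-move time: 1354166.7 / 73.6 → 18399 s.
Layers = ⌈30.6/0.36⌉ = 85.
Z-hop total = 85 × 0.78, so 66.3 s.
Altogether 18399 + 66.3 = 18465.3 s, i.e. 5.13 hours.

5.13 hours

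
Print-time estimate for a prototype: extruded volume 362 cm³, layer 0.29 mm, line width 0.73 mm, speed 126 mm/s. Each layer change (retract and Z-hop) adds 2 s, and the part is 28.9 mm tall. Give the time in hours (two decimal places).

Extrusion cross-section: 0.29 × 0.73 → 0.2117 mm².
Total extruded path = 362000/0.2117 = 1709966.9 mm.
Time extruding: 1709966.9 / 126 → 13571.2 s.
Layers = ⌈28.9/0.29⌉ = 100.
Layer-change overhead = 100 × 2 = 200 s.
Total = 13571.2 + 200 = 13771.2 s = 3.83 hours.

3.83 hours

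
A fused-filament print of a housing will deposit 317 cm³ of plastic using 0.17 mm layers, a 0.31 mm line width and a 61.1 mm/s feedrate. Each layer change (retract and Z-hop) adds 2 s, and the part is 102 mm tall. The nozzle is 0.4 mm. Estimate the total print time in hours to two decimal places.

27.68 hours

Line area: 0.17 × 0.31 → 0.0527 mm².
Total extruded path = 317000/0.0527 = 6015180.3 mm.
Time extruding = 6015180.3 / 61.1 = 98448.1 s.
Layer count = ceil(102 / 0.17) = 600.
Non-print overhead: 600 × 2 → 1200 s.
Altogether 98448.1 + 1200 = 99648.1 s, i.e. 27.68 hours.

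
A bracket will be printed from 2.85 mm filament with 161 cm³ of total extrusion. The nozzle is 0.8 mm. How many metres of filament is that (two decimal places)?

25.24 m

Filament cross-section = π × (2.85/2)² = 6.3794 mm².
L = 161000 mm³ / 6.3794 mm² = 25237.48 mm, i.e. 25.24 m.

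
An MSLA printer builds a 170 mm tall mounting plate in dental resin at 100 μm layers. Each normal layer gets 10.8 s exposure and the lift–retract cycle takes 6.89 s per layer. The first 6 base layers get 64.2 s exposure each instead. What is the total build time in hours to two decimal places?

Layers = ⌈170/0.1⌉ = 1700.
Burn-in layers = 6 × (64.2 + 6.89), so 426.54 s.
Regular layers = 1694 × (10.8 + 6.89) = 29966.86 s.
Sum: 426.54 + 29966.86 = 30393.4 s → 8.44 hours.

8.44 hours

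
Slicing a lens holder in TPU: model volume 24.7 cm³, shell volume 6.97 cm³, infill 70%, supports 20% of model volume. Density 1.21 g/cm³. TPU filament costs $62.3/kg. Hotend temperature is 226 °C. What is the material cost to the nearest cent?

Infill region: 24.7 − 6.97 → 17.73 cm³.
Infill deposited = 0.70 × 17.73 = 12.411 cm³.
Support = 0.20 × 24.7, so 4.94 cm³.
Deposited volume: 6.97 + 12.411 + 4.94 → 24.321 cm³.
Mass = 24.321 × 1.21 = 29.42841 g.
Cost = 29.42841 g / 1000 × $62.3/kg = $1.83.

$1.83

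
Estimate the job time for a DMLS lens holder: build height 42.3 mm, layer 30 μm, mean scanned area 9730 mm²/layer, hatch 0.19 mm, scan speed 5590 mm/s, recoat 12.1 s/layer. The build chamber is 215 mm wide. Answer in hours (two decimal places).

Layers = ⌈42.3/0.03⌉ = 1410.
Scan path per layer = 9730 / 0.19 = 51210.5 mm.
Laser time per layer = 51210.5 / 5590 = 9.1611 s.
Layer cycle = 9.1611 + 12.1, so 21.2611 s.
Build time = 1410 × 21.2611 = 29978.151 s = 8.33 hours.

8.33 hours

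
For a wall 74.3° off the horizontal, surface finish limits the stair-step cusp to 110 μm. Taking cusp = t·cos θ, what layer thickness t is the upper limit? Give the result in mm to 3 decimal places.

Layer height = cusp / cos(74.3°) = 0.11 / 0.2706 = 0.407 mm.

0.407 mm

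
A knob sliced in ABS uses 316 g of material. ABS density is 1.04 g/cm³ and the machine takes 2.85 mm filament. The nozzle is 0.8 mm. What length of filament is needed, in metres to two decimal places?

47.63 m

Extruded volume: 316/1.04 = 303.8462 cm³ (303846.2 mm³).
Filament cross-section = π × (2.85/2)² = 6.3794 mm².
L = V/A = 303846.2/6.3794 = 47629.28 mm → 47.63 m.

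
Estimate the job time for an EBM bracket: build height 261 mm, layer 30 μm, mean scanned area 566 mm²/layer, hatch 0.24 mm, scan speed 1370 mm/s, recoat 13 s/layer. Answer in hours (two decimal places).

Number of layers: 261 / 0.03 → 8700 (rounded up).
Hatch length per layer: 566 / 0.24 → 2358.3 mm.
Per-layer scan time = 2358.3 / 1370, so 1.7214 s.
Per-layer time = 1.7214 + 13 = 14.7214 s.
Build time = 8700 × 14.7214 = 128076.18 s = 35.58 hours.

35.58 hours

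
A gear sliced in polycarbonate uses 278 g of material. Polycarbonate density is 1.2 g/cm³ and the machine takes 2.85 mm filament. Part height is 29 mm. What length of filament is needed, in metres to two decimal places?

36.31 m

Extruded volume: 278/1.2 = 231.6667 cm³ (231666.7 mm³).
A = π r² = π × 1.425² = 6.3794 mm².
Length = 231666.7 / 6.3794 = 36314.81 mm = 36.31 m.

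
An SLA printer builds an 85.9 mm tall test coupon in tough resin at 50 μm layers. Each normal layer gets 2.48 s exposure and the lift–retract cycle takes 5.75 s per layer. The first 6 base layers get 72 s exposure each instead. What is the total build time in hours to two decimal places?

Layers = ⌈85.9/0.05⌉ = 1718.
Base layers = 6 × (72 + 5.75), so 466.5 s.
Remaining layers: 1712 × (2.48 + 5.75) → 14089.76 s.
Sum: 466.5 + 14089.76 = 14556.26 s → 4.04 hours.

4.04 hours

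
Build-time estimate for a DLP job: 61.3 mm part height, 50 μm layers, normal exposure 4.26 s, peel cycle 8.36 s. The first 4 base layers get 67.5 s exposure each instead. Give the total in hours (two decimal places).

4.37 hours

Layer count = ceil(61.3 / 0.05) = 1226.
Base layers = 4 × (67.5 + 8.36), so 303.44 s.
Remaining layers = 1222 × (4.26 + 8.36) = 15421.64 s.
Sum: 303.44 + 15421.64 = 15725.08 s → 4.37 hours.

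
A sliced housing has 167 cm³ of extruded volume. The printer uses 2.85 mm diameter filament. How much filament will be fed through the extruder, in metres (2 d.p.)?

Filament cross-section = π × (2.85/2)² = 6.3794 mm².
L = 167000 mm³ / 6.3794 mm² = 26178.01 mm, i.e. 26.18 m.

26.18 m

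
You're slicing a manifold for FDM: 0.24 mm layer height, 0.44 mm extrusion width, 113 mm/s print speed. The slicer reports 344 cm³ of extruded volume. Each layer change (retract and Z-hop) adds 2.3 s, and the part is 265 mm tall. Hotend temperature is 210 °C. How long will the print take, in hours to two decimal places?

Line area: 0.24 × 0.44 → 0.1056 mm².
Total extruded path = 344000/0.1056 = 3257575.8 mm.
Print-move time: 3257575.8 / 113 → 28828.1 s.
Layer count = ceil(265 / 0.24) = 1105.
Layer-change overhead = 1105 × 2.3 = 2541.5 s.
Altogether 28828.1 + 2541.5 = 31369.6 s, i.e. 8.71 hours.

8.71 hours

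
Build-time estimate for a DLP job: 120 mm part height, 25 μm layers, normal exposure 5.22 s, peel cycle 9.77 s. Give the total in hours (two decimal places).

19.99 hours

Layer count = ceil(120 / 0.025) = 4800.
Each layer takes = 5.22 + 9.77, so 14.99 s.
Build time: 4800 × 14.99 s = 71952 s, i.e. 19.99 hours.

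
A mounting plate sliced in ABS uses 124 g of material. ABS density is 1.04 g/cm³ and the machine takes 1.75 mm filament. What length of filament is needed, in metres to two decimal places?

49.57 m

Extruded volume: 124/1.04 = 119.2308 cm³ (119230.8 mm³).
Cross-section of 1.75 mm filament: π·(1.75/2)² = 2.4053 mm².
Length = 119230.8 / 2.4053 = 49570.03 mm = 49.57 m.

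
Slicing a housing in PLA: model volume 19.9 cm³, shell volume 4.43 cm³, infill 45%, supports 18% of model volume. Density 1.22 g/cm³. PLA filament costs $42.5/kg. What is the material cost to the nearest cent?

$0.78

Interior volume: 19.9 − 4.43 → 15.47 cm³.
Infill deposited = 0.45 × 15.47 = 6.9615 cm³.
Support: 0.18 × 19.9 → 3.582 cm³.
Total printed volume = 4.43 + 6.9615 + 3.582, so 14.9735 cm³.
Mass = 14.9735 × 1.22 = 18.26767 g.
At $42.5/kg: 18.26767/1000 × 42.5 = $0.78.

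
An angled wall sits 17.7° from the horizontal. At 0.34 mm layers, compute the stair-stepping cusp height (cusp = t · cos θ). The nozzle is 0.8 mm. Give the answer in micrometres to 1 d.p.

cos(17.7°) = 0.9527, so cusp = 0.34 × 0.9527 = 0.323918 mm → 323.9 μm.

323.9 μm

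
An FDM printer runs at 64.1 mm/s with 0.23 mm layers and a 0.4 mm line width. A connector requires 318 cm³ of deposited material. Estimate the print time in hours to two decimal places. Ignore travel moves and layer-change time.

Bead cross-section = 0.23 × 0.4, so 0.092 mm².
Path length: 318000 mm³ / 0.092 mm² → 3456521.7 mm.
Print-move time = 3456521.7 / 64.1 = 53923.9 s.
Converting: 53923.9 s = 14.98 hours.

14.98 hours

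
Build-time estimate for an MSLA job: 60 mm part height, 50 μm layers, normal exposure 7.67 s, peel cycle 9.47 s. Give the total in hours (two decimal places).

Layer count = ceil(60 / 0.05) = 1200.
Per-layer time = 7.67 + 9.47, so 17.14 s.
Build time: 1200 × 17.14 s = 20568 s, i.e. 5.71 hours.

5.71 hours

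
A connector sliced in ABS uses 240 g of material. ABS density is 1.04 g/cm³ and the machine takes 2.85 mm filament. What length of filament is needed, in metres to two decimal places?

36.17 m

Extruded volume: 240/1.04 = 230.7692 cm³ (230769.2 mm³).
Cross-section of 2.85 mm filament: π·(2.85/2)² = 6.3794 mm².
Length = 230769.2 / 6.3794 = 36174.12 mm = 36.17 m.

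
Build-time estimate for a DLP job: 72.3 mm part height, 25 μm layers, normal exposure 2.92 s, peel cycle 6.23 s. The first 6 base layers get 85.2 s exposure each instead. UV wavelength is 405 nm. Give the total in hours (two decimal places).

Layer count = ceil(72.3 / 0.025) = 2892.
Bottom layers = 6 × (85.2 + 6.23), so 548.58 s.
Normal layers: 2886 × (2.92 + 6.23) → 26406.9 s.
Sum: 548.58 + 26406.9 = 26955.48 s → 7.49 hours.

7.49 hours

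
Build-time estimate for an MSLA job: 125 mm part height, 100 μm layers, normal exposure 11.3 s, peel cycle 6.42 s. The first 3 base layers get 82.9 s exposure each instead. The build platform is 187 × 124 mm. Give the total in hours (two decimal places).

Layer count = ceil(125 / 0.1) = 1250.
Base layers: 3 × (82.9 + 6.42) → 267.96 s.
Regular layers = 1247 × (11.3 + 6.42) = 22096.84 s.
Total = 267.96 + 22096.84 = 22364.8 s = 6.21 hours.

6.21 hours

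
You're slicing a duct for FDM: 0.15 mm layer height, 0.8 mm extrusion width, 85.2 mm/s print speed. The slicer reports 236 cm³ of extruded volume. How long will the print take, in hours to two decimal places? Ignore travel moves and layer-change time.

Line area = 0.15 × 0.8 = 0.12 mm².
Toolpath length = 236 cm³ / 0.12 mm² = 236000 / 0.12 = 1966666.7 mm.
Print-move time = 1966666.7 / 85.2, so 23082.9 s.
In the requested units: 23082.9 s = 6.41 hours.

6.41 hours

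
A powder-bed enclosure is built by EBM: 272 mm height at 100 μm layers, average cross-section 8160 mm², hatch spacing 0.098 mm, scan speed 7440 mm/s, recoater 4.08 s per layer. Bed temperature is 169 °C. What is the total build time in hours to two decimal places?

Layers = ⌈272/0.1⌉ = 2720.
Hatch length per layer = 8160 / 0.098, so 83265.3 mm.
Beam time per layer: 83265.3 / 7440 → 11.1916 s.
Time per layer = 11.1916 + 4.08 = 15.2716 s.
2720 layers × 15.2716 s/layer = 41538.752 s, i.e. 11.54 hours.

11.54 hours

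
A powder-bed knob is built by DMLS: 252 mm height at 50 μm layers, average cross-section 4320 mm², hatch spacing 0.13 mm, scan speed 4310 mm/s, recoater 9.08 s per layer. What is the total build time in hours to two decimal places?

Layer count = ceil(252 / 0.05) = 5040.
Scan path per layer: 4320 / 0.13 → 33230.8 mm.
Per-layer scan time = 33230.8 / 4310, so 7.7102 s.
Layer cycle = 7.7102 + 9.08 = 16.7902 s.
Total: 5040 × 16.7902 s = 84622.608 s → 23.51 hours.

23.51 hours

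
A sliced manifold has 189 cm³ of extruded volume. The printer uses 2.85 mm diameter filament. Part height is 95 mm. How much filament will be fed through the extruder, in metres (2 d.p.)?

Cross-section of 2.85 mm filament: π·(2.85/2)² = 6.3794 mm².
Length = 189 cm³ / 6.3794 mm² = 189000 / 6.3794 = 29626.61 mm = 29.63 m.

29.63 m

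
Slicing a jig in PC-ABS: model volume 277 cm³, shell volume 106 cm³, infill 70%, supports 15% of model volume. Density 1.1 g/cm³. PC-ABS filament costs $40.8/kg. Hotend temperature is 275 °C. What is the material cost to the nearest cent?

$11.99

Volume inside the shell = 277 − 106, so 171 cm³.
Infill volume: 0.70 × 171 → 119.7 cm³.
Support = 0.15 × 277, so 41.55 cm³.
Total extruded = 106 + 119.7 + 41.55 = 267.25 cm³.
Mass: 267.25 × 1.1 → 293.975 g.
At $40.8/kg: 293.975/1000 × 40.8 = $11.99.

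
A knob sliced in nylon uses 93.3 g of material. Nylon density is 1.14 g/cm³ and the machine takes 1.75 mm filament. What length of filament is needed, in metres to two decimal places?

34.03 m

Extruded volume: 93.3/1.14 = 81.8421 cm³ (81842.1 mm³).
A = π r² = π × 0.875² = 2.4053 mm².
Length = 81842.1 / 2.4053 = 34025.73 mm = 34.03 m.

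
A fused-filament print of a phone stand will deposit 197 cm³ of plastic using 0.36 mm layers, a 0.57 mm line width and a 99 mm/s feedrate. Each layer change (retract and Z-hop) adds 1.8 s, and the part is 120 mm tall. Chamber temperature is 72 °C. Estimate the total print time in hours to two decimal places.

Extrusion cross-section = 0.36 × 0.57, so 0.2052 mm².
Toolpath length = 197 cm³ / 0.2052 mm² = 197000 / 0.2052 = 960039 mm.
Time extruding = 960039 / 99, so 9697.4 s.
Layers = ⌈120/0.36⌉ = 334.
Z-hop total = 334 × 1.8, so 601.2 s.
Altogether 9697.4 + 601.2 = 10298.6 s, i.e. 2.86 hours.

2.86 hours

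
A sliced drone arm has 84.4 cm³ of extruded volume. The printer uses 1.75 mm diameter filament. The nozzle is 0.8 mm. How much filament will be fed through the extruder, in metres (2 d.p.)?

35.09 m

Filament cross-section = π × (1.75/2)² = 2.4053 mm².
Length = 84.4 cm³ / 2.4053 mm² = 84400 / 2.4053 = 35089.18 mm = 35.09 m.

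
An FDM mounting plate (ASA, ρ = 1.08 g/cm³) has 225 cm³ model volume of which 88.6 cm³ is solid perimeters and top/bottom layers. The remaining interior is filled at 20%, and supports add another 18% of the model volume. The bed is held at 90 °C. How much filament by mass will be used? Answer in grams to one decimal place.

168.9 g

Volume inside the shell = 225 − 88.6, so 136.4 cm³.
Infill deposited = 0.20 × 136.4 = 27.28 cm³.
Support = 0.18 × 225, so 40.5 cm³.
Total extruded: 88.6 + 27.28 + 40.5 → 156.38 cm³.
Mass: 156.38 × 1.08 → 168.8904 g.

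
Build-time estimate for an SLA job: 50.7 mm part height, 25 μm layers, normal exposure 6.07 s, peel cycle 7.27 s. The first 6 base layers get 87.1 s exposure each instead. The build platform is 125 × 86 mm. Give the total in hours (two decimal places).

Layer count = ceil(50.7 / 0.025) = 2028.
Base layers: 6 × (87.1 + 7.27) → 566.22 s.
Normal layers: 2022 × (6.07 + 7.27) → 26973.48 s.
Total = 566.22 + 26973.48 = 27539.7 s = 7.65 hours.

7.65 hours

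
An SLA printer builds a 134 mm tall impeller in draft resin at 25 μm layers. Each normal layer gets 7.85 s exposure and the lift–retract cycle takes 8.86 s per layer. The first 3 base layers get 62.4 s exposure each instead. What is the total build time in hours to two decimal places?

24.92 hours

Number of layers: 134 / 0.025 → 5360 (rounded up).
Burn-in layers = 3 × (62.4 + 8.86) = 213.78 s.
Normal layers: 5357 × (7.85 + 8.86) → 89515.47 s.
Total = 213.78 + 89515.47 = 89729.25 s = 24.92 hours.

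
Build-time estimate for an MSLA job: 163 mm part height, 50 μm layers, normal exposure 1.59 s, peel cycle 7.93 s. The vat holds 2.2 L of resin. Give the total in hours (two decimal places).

Number of layers: 163 / 0.05 → 3260 (rounded up).
Per-layer time = 1.59 + 7.93, so 9.52 s.
Total = 3260 × 9.52 = 31035.2 s = 8.62 hours.

8.62 hours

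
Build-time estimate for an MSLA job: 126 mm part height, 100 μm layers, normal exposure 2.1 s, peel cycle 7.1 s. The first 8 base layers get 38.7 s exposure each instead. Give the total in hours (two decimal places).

Layers = ⌈126/0.1⌉ = 1260.
Bottom layers: 8 × (38.7 + 7.1) → 366.4 s.
Regular layers = 1252 × (2.1 + 7.1) = 11518.4 s.
Sum: 366.4 + 11518.4 = 11884.8 s → 3.30 hours.

3.30 hours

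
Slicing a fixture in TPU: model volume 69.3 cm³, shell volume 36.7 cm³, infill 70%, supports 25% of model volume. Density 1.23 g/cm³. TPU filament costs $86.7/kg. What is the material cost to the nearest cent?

Interior volume: 69.3 − 36.7 → 32.6 cm³.
Infill volume = 0.70 × 32.6, so 22.82 cm³.
Support: 0.25 × 69.3 → 17.325 cm³.
Total extruded: 36.7 + 22.82 + 17.325 → 76.845 cm³.
Mass = 76.845 × 1.23, so 94.51935 g.
Cost = 94.51935 g / 1000 × $86.7/kg = $8.19.

$8.19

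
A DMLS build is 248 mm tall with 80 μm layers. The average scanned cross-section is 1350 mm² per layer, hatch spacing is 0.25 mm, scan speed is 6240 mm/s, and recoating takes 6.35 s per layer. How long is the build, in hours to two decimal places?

6.21 hours

Number of layers: 248 / 0.08 → 3100 (rounded up).
Scan path per layer: 1350 / 0.25 → 5400 mm.
Laser time per layer = 5400 / 6240, so 0.8654 s.
Time per layer = 0.8654 + 6.35, so 7.2154 s.
3100 layers × 7.2154 s/layer = 22367.74 s, i.e. 6.21 hours.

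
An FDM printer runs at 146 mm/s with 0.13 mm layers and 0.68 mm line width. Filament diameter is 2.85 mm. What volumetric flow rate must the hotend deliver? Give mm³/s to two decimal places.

A = 0.13 × 0.68 = 0.0884 mm².
Q = v·A = 146 × 0.0884 = 12.91 mm³/s.

12.91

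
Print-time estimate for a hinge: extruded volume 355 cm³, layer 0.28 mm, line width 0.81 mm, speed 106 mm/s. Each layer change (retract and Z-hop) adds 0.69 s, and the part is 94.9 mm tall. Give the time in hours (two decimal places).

Extrusion cross-section = 0.28 × 0.81 = 0.2268 mm².
Total extruded path = 355000/0.2268 = 1565255.7 mm.
Print-move time = 1565255.7 / 106, so 14766.6 s.
Layers = ⌈94.9/0.28⌉ = 339.
Non-print overhead = 339 × 0.69 = 233.91 s.
Altogether 14766.6 + 233.91 = 15000.51 s, i.e. 4.17 hours.

4.17 hours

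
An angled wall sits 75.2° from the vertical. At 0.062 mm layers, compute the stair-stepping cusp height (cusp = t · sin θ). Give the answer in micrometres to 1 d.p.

59.9 μm

Cusp = layer height × sin(75.2°) = 0.062 × 0.9668 = 0.059942 mm = 59.9 μm.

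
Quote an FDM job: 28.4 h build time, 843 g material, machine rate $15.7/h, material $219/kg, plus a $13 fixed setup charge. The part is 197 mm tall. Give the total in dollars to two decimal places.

Machine-time cost = 15.7 × 28.4 = $445.88.
Feedstock cost: 219 × 843/1000 → $184.617.
Adding setup: 445.88 + 184.617 + 13 → 643.497 ≈ $643.50.

$643.50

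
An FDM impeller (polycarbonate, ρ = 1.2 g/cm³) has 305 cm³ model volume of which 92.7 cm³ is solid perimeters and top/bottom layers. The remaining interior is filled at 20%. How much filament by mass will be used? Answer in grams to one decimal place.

162.2 g

Infill region = 305 − 92.7 = 212.3 cm³.
Infill volume = 0.20 × 212.3 = 42.46 cm³.
Total printed volume = 92.7 + 42.46, so 135.16 cm³.
Mass: 135.16 × 1.2 → 162.192 g.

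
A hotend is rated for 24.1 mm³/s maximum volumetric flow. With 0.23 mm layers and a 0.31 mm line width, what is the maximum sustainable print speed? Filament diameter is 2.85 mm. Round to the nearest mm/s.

338 mm/s

A = 0.23 × 0.31 = 0.0713 mm².
v_max = Q/A = 24.1/0.0713 = 338.01 mm/s → 338 mm/s.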